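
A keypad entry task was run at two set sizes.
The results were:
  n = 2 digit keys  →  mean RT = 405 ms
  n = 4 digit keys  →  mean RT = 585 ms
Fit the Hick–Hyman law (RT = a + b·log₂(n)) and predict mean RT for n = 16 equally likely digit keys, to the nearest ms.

With log₂ n on the abscissa the relation is linear; from the two conditions:
  b = (585 − 405) / (log₂ 4 − log₂ 2) = 180 / (2 − 1) = 180 ms/bit
  a = 405 − 180 × 1 = 225 ms
Then RT(16) = 225 + 180 × log₂ 16 = 225 + 180 × 4 ≈ 945.000 ms.

945 ms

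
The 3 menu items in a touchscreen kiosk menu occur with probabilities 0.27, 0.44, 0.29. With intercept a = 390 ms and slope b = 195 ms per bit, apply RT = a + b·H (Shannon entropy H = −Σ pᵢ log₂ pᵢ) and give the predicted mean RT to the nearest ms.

Entropy contributions −pᵢ log₂ pᵢ: 0.5100, 0.5211, 0.5179; sum H = 1.5491 bits.
RT = a + bH = 390 + 195·1.5491 = 692.07 ms.

692 ms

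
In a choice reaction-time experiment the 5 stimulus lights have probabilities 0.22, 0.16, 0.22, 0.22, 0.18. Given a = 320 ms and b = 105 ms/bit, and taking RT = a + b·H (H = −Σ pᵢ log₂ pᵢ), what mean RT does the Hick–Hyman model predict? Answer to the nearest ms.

H = 0.22·log₂(1/0.22) + 0.16·log₂(1/0.16) + 0.22·log₂(1/0.22) + 0.22·log₂(1/0.22) + 0.18·log₂(1/0.18) = 2.3100 bits.
RT = 320 + 105 × 2.3100 = 562.55 ms.

563 ms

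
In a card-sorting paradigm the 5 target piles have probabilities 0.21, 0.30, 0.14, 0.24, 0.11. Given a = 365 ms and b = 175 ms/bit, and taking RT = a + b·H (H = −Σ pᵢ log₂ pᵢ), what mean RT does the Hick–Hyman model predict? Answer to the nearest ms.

756 ms

H = 0.21·log₂(1/0.21) + 0.30·log₂(1/0.30) + 0.14·log₂(1/0.14) + 0.24·log₂(1/0.24) + 0.11·log₂(1/0.11) = 2.2354 bits.
RT = 365 + 175 × 2.2354 = 756.20 ms.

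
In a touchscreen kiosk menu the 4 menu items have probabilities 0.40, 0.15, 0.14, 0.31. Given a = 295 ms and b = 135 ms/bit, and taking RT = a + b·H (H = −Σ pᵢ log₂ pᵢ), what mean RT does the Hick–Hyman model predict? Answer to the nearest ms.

546 ms

H = 0.40·log₂(1/0.40) + 0.15·log₂(1/0.15) + 0.14·log₂(1/0.14) + 0.31·log₂(1/0.31) = 1.8602 bits.
RT = 295 + 135 × 1.8602 = 546.13 ms.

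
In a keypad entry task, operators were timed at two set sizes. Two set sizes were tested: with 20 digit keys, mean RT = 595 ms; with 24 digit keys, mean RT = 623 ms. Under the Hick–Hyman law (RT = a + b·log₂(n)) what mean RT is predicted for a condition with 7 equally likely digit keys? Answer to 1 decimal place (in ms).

With log₂ n on the abscissa the relation is linear; from the two conditions:
  b = (623 − 595) / (log₂ 24 − log₂ 20) = 28 / (4.5850 − 4.3219) = 106.450 ms/bit
  a = 595 − 106.450 × 4.3219 = 134.931 ms
Then RT(7) = 134.931 + 106.450 × log₂ 7 = 134.931 + 106.450 × 2.8074 ≈ 433.774 ms.

433.8 ms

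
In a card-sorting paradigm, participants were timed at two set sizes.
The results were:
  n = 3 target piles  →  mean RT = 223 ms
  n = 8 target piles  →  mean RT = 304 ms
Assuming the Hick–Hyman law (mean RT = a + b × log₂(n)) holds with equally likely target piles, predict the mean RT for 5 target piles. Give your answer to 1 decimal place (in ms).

265.2 ms

With log₂ n on the abscissa the relation is linear; from the two conditions:
  b = (304 − 223) / (log₂ 8 − log₂ 3) = 81 / (3 − 1.5850) = 57.242 ms/bit
  a = 223 − 57.242 × 1.5850 = 132.273 ms
Then RT(5) = 132.273 + 57.242 × log₂ 5 = 132.273 + 57.242 × 2.3219 ≈ 265.186 ms.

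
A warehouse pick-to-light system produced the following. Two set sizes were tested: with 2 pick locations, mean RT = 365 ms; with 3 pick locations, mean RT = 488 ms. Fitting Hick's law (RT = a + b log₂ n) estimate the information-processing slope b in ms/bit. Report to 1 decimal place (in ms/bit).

b = (RT₂ − RT₁)/(log₂ n₂ − log₂ n₁) = (488 − 365)/(1.5850 − 1) = 210.270 ms/bit.

210.3 ms/bit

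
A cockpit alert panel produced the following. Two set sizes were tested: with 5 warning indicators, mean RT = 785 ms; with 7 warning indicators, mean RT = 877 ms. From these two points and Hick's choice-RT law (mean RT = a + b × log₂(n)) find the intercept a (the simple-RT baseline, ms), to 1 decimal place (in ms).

344.9 ms

b = (RT₂ − RT₁)/(log₂ n₂ − log₂ n₁) = (877 − 785)/(2.8074 − 2.3219) = 189.524 ms/bit.
a = RT₁ − b·log₂ n₁ = 785 − 189.524 × 2.3219 = 344.939 ms.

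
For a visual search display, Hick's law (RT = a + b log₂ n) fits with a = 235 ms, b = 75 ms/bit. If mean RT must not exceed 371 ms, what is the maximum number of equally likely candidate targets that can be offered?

75·log₂ n ≤ 371 − 235 = 136, giving log₂ n ≤ 1.8133 and n ≤ 3.515. The largest whole number is 3.

3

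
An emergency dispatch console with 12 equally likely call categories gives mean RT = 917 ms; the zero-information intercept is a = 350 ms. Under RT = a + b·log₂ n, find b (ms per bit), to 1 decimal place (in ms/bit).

b = (917 − 350) / log₂(12) = 567 / 3.5850 = 158.161 ms/bit.

158.2 ms/bit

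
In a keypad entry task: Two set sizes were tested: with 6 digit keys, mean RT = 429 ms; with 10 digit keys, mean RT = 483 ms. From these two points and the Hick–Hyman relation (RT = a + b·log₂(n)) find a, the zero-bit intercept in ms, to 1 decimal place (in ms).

239.6 ms

Slope: b = (483 − 429) / (log₂ 10 − log₂ 6) = 54/0.7370 = 73.273 ms/bit.
a = RT₁ − b·log₂ n₁ = 429 − 73.273 × 2.5850 = 239.591 ms.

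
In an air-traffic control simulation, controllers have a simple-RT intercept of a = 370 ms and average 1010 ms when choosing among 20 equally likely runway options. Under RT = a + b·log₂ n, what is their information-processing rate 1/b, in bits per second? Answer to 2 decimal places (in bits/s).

6.75 bits/s

Choice component = 1010 − 370 = 640 ms over log₂(20) = 4.3219 bits.
b = 640 / 4.3219 = 148.082 ms/bit, so 1/b = 6.753 bits/s.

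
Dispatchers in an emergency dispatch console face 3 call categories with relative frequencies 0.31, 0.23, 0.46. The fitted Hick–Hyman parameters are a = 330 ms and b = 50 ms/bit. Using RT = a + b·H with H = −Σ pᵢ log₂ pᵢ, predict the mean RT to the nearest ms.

406 ms

H = 0.31·log₂(1/0.31) + 0.23·log₂(1/0.23) + 0.46·log₂(1/0.46) = 1.5268 bits.
RT = 330 + 50 × 1.5268 = 406.34 ms.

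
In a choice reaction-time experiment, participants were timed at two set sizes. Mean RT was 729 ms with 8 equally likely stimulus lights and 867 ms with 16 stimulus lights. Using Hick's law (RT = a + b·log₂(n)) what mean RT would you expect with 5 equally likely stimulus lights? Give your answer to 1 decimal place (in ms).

Fit slope and intercept:
  b = (867 − 729) / (log₂ 16 − log₂ 8) = 138 / (4 − 3) = 138.000 ms/bit
  a = 729 − 138.000 × 3 = 315.000 ms
Then RT(5) = 315.000 + 138.000 × log₂ 5 = 315.000 + 138.000 × 2.3219 ≈ 635.426 ms.

635.4 ms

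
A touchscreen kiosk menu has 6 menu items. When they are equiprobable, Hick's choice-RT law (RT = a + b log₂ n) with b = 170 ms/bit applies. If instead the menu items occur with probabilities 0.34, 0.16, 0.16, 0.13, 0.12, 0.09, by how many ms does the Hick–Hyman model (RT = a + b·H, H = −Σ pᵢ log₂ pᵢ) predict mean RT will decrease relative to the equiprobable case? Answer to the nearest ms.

Equiprobable entropy H₀ = log₂ 6 = 2.5850 bits.
Skewed entropy H = −Σ pᵢ log₂ pᵢ = 2.4376 bits.
ΔRT = b·(H₀ − H) = 170 × 0.1474 = 25.06 ms.

25 ms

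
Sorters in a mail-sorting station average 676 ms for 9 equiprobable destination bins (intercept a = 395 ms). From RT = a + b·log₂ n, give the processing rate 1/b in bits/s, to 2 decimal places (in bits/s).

11.28 bits/s

b = (676 − 395)/log₂ 9 = 281/3.1699 = 88.646 ms per bit = 0.08865 s/bit; the reciprocal is 11.281 bits/s.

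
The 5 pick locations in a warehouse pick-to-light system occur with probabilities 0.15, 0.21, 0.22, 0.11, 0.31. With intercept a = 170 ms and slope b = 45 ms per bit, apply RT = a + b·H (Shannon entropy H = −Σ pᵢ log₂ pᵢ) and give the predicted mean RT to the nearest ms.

Entropy contributions −pᵢ log₂ pᵢ: 0.4105, 0.4728, 0.4806, 0.3503, 0.5238; sum H = 2.2380 bits.
RT = a + bH = 170 + 45·2.2380 = 270.71 ms.

271 ms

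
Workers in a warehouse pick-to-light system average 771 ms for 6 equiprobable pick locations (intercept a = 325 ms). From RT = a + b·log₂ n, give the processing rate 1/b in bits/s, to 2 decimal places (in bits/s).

b = (771 − 325)/log₂ 6 = 446/2.5850 = 172.536 ms per bit = 0.17254 s/bit; the reciprocal is 5.796 bits/s.

5.80 bits/s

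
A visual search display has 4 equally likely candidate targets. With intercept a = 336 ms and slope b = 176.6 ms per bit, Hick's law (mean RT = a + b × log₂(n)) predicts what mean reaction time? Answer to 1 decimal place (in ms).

log₂(4) = 2 bits, so RT = 336 + 176.6 × 2 ≈ 689.200 ms.

689.2 ms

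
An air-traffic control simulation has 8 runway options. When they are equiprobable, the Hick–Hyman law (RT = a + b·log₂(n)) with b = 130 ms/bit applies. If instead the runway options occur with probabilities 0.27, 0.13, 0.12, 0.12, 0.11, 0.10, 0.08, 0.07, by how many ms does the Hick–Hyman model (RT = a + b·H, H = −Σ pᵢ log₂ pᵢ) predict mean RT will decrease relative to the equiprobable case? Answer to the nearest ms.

17 ms

The RT saving is b·ΔH. Equiprobable H₀ = log₂(8) = 3.0000 bits; with the given probabilities H = 2.8693 bits.
b·(H₀ − H) = 130 × (3.0000 − 2.8693) = 16.99 ms.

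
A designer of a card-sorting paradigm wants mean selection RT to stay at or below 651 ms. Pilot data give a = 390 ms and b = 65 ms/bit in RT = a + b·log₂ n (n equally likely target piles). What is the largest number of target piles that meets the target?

16

65·log₂ n ≤ 651 − 390 = 261, giving log₂ n ≤ 4.0154 and n ≤ 16.172. The largest whole number is 16.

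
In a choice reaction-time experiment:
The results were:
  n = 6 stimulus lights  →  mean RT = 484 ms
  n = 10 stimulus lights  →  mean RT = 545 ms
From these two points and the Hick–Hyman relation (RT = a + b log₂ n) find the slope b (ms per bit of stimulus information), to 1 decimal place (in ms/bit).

Slope: b = (545 − 484) / (log₂ 10 − log₂ 6) = 61/0.7370 = 82.772 ms/bit.

82.8 ms/bit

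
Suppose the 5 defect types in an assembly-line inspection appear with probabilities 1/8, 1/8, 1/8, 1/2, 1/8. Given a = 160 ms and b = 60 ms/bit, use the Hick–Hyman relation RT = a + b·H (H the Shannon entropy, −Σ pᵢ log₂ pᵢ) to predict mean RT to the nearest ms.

280 ms

H = −Σ pᵢ log₂ pᵢ = 0.125·3 + 0.125·3 + 0.125·3 + 0.5·1 + 0.125·3 = 2.000 bits.
RT = 160 + 60 × 2.000 = 280.00 ms.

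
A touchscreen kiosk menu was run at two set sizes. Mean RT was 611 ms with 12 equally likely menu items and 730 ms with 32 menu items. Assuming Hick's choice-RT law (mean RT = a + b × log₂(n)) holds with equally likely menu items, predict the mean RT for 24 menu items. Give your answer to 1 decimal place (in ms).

Solve the two-equation system in a and b:
  b = (730 − 611) / (log₂ 32 − log₂ 12) = 119 / (5 − 3.5850) = 84.097 ms/bit
  a = 611 − 84.097 × 3.5850 = 309.516 ms
Then RT(24) = 309.516 + 84.097 × log₂ 24 = 309.516 + 84.097 × 4.5850 ≈ 695.097 ms.

695.1 ms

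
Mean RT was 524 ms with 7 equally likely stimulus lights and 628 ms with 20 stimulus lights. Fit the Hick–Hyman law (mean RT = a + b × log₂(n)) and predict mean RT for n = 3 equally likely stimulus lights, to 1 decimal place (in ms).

With log₂ n on the abscissa the relation is linear; from the two conditions:
  b = (628 − 524) / (log₂ 20 − log₂ 7) = 104 / (4.3219 − 2.8074) = 68.666 ms/bit
  a = 524 − 68.666 × 2.8074 = 331.230 ms
Then RT(3) = 331.230 + 68.666 × log₂ 3 = 331.230 + 68.666 × 1.5850 ≈ 440.063 ms.

440.1 ms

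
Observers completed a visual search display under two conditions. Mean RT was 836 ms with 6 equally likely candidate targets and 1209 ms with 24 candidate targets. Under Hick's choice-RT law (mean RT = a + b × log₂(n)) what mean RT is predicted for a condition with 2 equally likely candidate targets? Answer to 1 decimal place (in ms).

With log₂ n on the abscissa the relation is linear; from the two conditions:
  b = (1209 − 836) / (log₂ 24 − log₂ 6) = 373 / (4.5850 − 2.5850) = 186.500 ms/bit
  a = 836 − 186.500 × 2.5850 = 353.904 ms
Then RT(2) = 353.904 + 186.500 × log₂ 2 = 353.904 + 186.500 × 1 ≈ 540.404 ms.

540.4 ms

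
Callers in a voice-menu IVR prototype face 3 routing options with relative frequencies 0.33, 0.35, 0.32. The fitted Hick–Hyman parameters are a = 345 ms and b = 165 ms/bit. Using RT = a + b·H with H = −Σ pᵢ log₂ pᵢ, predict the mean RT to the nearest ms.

Entropy contributions −pᵢ log₂ pᵢ: 0.5278, 0.5301, 0.5260; sum H = 1.5840 bits.
RT = a + bH = 345 + 165·1.5840 = 606.35 ms.

606 ms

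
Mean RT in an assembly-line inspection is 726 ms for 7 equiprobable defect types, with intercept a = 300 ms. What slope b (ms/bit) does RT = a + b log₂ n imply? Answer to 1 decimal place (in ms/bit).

b = (726 − 300) / log₂(7) = 426 / 2.8074 = 151.744 ms/bit.

151.7 ms/bit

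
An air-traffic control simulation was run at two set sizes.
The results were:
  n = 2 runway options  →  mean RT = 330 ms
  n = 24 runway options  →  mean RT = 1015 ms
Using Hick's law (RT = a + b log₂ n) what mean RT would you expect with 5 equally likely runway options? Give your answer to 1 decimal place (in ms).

582.6 ms

RT is linear in log₂ n, so two points fix the line:
  b = (1015 − 330) / (log₂ 24 − log₂ 2) = 685 / (4.5850 − 1) = 191.076 ms/bit
  a = 330 − 191.076 × 1 = 138.924 ms
Then RT(5) = 138.924 + 191.076 × log₂ 5 = 138.924 + 191.076 × 2.3219 ≈ 582.589 ms.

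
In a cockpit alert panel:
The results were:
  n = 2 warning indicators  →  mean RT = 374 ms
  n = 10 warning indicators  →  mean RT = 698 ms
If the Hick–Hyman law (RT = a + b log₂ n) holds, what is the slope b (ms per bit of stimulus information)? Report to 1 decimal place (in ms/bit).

139.5 ms/bit

The slope on a log₂ axis is (698 − 374) / (3.3219 − 1) = 139.539 ms/bit.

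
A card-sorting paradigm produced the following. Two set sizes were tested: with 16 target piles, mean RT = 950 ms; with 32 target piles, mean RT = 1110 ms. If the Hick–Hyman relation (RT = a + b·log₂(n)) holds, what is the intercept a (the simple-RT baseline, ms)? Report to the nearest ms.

310 ms

The slope on a log₂ axis is (1110 − 950) / (5 − 4) = 160 ms/bit.
a = RT₁ − b·log₂ n₁ = 950 − 160 × 4 = 310.000 ms.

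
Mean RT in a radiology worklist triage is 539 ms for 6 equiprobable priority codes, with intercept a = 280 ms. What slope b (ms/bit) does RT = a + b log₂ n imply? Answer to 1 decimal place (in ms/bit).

100.2 ms/bit

b = (539 − 280) / log₂(6) = 259 / 2.5850 = 100.195 ms/bit.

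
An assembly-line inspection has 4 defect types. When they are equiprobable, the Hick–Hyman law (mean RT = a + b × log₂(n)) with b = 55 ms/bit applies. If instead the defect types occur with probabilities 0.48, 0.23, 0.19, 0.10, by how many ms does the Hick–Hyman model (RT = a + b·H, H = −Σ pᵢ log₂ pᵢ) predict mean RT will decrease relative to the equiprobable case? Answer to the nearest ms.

Equiprobable entropy H₀ = log₂ 4 = 2.0000 bits.
Skewed entropy H = −Σ pᵢ log₂ pᵢ = 1.7834 bits.
ΔRT = b·(H₀ − H) = 55 × 0.2166 = 11.92 ms.

12 ms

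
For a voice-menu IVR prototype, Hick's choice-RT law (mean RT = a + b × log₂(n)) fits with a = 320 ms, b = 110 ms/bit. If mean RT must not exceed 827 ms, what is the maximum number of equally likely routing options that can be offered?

Information budget: (827 − 320)/110 = 4.6091 bits, so n ≤ 2^4.6091 = 24.405 → at most 24.

24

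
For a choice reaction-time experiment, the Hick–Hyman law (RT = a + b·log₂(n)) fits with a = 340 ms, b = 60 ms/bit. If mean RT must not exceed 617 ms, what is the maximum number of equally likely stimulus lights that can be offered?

24

Set 340 + 60·log₂ n ≤ 617 → log₂ n ≤ (617 − 340)/60 = 4.6167.
So n ≤ 2^4.6167 = 24.533; the largest integer n is 24.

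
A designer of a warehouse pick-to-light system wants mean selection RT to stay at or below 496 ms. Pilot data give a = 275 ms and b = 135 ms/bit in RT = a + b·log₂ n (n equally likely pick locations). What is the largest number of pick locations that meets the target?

Set 275 + 135·log₂ n ≤ 496 → log₂ n ≤ (496 − 275)/135 = 1.6370.
So n ≤ 2^1.6370 = 3.110; the largest integer n is 3.

3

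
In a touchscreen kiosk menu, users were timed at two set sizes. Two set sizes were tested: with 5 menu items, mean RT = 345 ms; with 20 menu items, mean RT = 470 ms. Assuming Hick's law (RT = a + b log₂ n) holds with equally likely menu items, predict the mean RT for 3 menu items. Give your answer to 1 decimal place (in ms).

298.9 ms

Solve the two-equation system in a and b:
  b = (470 − 345) / (log₂ 20 − log₂ 5) = 125 / (4.3219 − 2.3219) = 62.500 ms/bit
  a = 345 − 62.500 × 2.3219 = 199.879 ms
Then RT(3) = 199.879 + 62.500 × log₂ 3 = 199.879 + 62.500 × 1.5850 ≈ 298.940 ms.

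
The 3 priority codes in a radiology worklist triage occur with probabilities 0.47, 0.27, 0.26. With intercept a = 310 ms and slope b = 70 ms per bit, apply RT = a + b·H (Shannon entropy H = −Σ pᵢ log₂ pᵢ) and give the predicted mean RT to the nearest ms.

H = 0.47·log₂(1/0.47) + 0.27·log₂(1/0.27) + 0.26·log₂(1/0.26) = 1.5273 bits.
RT = 310 + 70 × 1.5273 = 416.91 ms.

417 ms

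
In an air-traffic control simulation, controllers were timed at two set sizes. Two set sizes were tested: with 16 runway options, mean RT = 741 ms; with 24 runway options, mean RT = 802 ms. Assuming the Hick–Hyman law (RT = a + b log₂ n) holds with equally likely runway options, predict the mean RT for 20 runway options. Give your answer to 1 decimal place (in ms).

774.6 ms

With log₂ n on the abscissa the relation is linear; from the two conditions:
  b = (802 − 741) / (log₂ 24 − log₂ 16) = 61 / (4.5850 − 4) = 104.280 ms/bit
  a = 741 − 104.280 × 4 = 323.879 ms
Then RT(20) = 323.879 + 104.280 × log₂ 20 = 323.879 + 104.280 × 4.3219 ≈ 774.571 ms.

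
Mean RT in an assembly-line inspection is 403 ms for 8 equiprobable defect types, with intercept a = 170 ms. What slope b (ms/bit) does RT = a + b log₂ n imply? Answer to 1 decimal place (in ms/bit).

8 alternatives carry log₂ 8 = 3 bits; the choice cost is 403 − 170 = 233 ms, so b = 233/3 = 77.667 ms/bit.

77.7 ms/bit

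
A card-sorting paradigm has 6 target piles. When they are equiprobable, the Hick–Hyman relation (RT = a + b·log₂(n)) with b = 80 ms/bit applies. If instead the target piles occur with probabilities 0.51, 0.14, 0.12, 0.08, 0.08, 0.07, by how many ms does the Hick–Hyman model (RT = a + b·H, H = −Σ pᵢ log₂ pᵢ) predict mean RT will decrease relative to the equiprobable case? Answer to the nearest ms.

The RT saving is b·ΔH. Equiprobable H₀ = log₂(6) = 2.5850 bits; with the given probabilities H = 2.1112 bits.
b·(H₀ − H) = 80 × (2.5850 − 2.1112) = 37.90 ms.

38 ms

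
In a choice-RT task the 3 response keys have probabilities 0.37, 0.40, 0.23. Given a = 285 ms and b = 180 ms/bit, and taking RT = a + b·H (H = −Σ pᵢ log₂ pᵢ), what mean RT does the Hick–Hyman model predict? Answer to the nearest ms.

Entropy contributions −pᵢ log₂ pᵢ: 0.5307, 0.5288, 0.4877; sum H = 1.5472 bits.
RT = a + bH = 285 + 180·1.5472 = 563.49 ms.

563 ms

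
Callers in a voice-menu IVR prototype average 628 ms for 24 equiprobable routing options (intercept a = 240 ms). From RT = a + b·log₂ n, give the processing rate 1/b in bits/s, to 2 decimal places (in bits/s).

b = (628 − 240)/log₂ 24 = 388/4.5850 = 84.624 ms per bit = 0.08462 s/bit; the reciprocal is 11.817 bits/s.

11.82 bits/s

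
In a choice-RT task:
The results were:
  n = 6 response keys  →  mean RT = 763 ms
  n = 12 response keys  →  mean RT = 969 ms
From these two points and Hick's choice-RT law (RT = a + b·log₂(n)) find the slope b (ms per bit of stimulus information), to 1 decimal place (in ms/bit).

206.0 ms/bit

Slope: b = (969 − 763) / (log₂ 12 − log₂ 6) = 206/1.0000 = 206.000 ms/bit.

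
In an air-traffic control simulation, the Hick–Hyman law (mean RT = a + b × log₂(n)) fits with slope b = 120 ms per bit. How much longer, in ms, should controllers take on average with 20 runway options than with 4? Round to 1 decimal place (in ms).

278.6 ms

ΔRT = (a + b log₂ n₂) − (a + b log₂ n₁) = b·(log₂ n₂ − log₂ n₁).
log₂(20) − log₂(4) = 4.3219 − 2 = 2.3219.
ΔRT = 120 × 2.3219 = 278.631 ms.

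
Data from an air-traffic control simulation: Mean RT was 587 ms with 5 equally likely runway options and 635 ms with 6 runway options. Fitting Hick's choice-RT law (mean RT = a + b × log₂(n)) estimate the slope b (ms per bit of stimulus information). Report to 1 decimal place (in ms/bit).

Slope: b = (635 − 587) / (log₂ 6 − log₂ 5) = 48/0.2630 = 182.486 ms/bit.

182.5 ms/bit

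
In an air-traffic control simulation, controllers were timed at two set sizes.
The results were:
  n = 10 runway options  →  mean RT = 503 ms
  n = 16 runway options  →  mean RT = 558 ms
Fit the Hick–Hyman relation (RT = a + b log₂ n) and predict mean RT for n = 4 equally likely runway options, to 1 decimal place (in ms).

395.8 ms

RT is linear in log₂ n, so two points fix the line:
  b = (558 − 503) / (log₂ 16 − log₂ 10) = 55 / (4 − 3.3219) = 81.112 ms/bit
  a = 503 − 81.112 × 3.3219 = 233.551 ms
Then RT(4) = 233.551 + 81.112 × log₂ 4 = 233.551 + 81.112 × 2 ≈ 395.775 ms.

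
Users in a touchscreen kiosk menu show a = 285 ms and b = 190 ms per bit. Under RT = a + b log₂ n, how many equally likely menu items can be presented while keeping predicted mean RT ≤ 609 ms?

3

Information budget: (609 − 285)/190 = 1.7053 bits, so n ≤ 2^1.7053 = 3.261 → at most 3.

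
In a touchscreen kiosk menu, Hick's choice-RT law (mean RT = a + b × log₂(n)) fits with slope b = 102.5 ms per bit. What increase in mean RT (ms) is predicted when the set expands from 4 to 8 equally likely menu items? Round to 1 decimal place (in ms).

102.5 ms

The intercept a cancels: ΔRT = b·(log₂ n₂ − log₂ n₁) = b·log₂(n₂/n₁).
log₂(8) − log₂(4) = log₂(8/4) = log₂(2) = 1.
ΔRT = 102.5 × 1.0000 = 102.500 ms.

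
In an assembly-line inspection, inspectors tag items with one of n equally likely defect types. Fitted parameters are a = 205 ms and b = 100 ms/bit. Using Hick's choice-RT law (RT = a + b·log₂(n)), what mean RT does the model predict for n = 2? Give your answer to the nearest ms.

log₂(2) = 1 bits, so RT = 205 + 100 × 1 ≈ 305.000 ms.

305 ms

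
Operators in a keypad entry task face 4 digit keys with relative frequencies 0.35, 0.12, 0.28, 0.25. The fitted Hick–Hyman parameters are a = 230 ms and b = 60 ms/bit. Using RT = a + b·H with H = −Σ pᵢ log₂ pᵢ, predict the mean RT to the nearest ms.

H = 0.35·log₂(1/0.35) + 0.12·log₂(1/0.12) + 0.28·log₂(1/0.28) + 0.25·log₂(1/0.25) = 1.9114 bits.
RT = 230 + 60 × 1.9114 = 344.68 ms.

345 ms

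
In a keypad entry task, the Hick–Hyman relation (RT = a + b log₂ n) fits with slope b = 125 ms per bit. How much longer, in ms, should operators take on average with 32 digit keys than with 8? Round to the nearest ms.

250 ms

The intercept a cancels: ΔRT = b·(log₂ n₂ − log₂ n₁) = b·log₂(n₂/n₁).
log₂(32) − log₂(8) = log₂(32/8) = log₂(4) = 2.
ΔRT = 125 × 2.0000 = 250.000 ms.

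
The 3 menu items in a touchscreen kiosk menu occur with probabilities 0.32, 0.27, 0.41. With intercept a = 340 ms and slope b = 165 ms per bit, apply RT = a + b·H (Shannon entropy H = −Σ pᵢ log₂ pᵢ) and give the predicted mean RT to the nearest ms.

Entropy contributions −pᵢ log₂ pᵢ: 0.5260, 0.5100, 0.5274; sum H = 1.5634 bits.
RT = a + bH = 340 + 165·1.5634 = 597.97 ms.

598 ms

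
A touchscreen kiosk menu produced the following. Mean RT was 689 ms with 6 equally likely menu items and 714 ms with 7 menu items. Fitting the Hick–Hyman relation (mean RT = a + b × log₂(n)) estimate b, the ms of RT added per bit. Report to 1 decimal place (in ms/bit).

112.4 ms/bit

The slope on a log₂ axis is (714 − 689) / (2.8074 − 2.5850) = 112.414 ms/bit.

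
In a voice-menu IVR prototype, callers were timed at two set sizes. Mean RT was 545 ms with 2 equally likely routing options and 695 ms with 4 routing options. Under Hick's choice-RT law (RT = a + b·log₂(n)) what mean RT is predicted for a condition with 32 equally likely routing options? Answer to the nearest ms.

1145 ms

RT is linear in log₂ n, so two points fix the line:
  b = (695 − 545) / (log₂ 4 − log₂ 2) = 150 / (2 − 1) = 150 ms/bit
  a = 545 − 150 × 1 = 395 ms
Then RT(32) = 395 + 150 × log₂ 32 = 395 + 150 × 5 ≈ 1145.000 ms.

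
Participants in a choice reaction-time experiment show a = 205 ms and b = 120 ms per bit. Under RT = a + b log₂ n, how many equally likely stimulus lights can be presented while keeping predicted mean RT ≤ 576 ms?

120·log₂ n ≤ 576 − 205 = 371, giving log₂ n ≤ 3.0917 and n ≤ 8.525. The largest whole number is 8.

8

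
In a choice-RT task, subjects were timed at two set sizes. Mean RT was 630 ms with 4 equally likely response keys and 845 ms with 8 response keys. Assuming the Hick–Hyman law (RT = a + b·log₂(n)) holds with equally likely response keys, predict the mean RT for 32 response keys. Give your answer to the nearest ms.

Fit slope and intercept:
  b = (845 − 630) / (log₂ 8 − log₂ 4) = 215 / (3 − 2) = 215 ms/bit
  a = 630 − 215 × 2 = 200 ms
Then RT(32) = 200 + 215 × log₂ 32 = 200 + 215 × 5 ≈ 1275.000 ms.

1275 ms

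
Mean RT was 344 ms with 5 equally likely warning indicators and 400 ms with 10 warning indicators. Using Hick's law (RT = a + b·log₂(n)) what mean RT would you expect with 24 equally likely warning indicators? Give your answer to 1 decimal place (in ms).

470.7 ms

Solve the two-equation system in a and b:
  b = (400 − 344) / (log₂ 10 − log₂ 5) = 56 / (3.3219 − 2.3219) = 56.000 ms/bit
  a = 344 − 56.000 × 2.3219 = 213.972 ms
Then RT(24) = 213.972 + 56.000 × log₂ 24 = 213.972 + 56.000 × 4.5850 ≈ 470.730 ms.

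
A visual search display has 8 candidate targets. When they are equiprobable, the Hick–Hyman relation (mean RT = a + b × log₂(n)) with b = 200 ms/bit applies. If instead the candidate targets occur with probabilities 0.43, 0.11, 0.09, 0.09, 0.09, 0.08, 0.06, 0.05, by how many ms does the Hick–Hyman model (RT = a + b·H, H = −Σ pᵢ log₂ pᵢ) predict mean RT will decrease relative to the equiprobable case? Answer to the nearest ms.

87 ms

Equiprobable entropy H₀ = log₂ 8 = 3.0000 bits.
Skewed entropy H = −Σ pᵢ log₂ pᵢ = 2.5630 bits.
ΔRT = b·(H₀ − H) = 200 × 0.4370 = 87.41 ms.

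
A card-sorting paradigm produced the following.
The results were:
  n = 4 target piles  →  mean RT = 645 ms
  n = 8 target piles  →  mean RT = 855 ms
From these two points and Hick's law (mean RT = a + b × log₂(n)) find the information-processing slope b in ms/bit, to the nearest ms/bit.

The slope on a log₂ axis is (855 − 645) / (3 − 2) = 210 ms/bit.

210 ms/bit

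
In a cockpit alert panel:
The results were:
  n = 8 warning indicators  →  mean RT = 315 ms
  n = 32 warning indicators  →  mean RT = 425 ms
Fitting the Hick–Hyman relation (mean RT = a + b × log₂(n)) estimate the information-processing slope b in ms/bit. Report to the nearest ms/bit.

55 ms/bit

The slope on a log₂ axis is (425 − 315) / (5 − 3) = 55 ms/bit.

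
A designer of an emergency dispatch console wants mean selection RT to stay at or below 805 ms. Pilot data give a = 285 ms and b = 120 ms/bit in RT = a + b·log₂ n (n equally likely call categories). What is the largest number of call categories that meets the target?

Information budget: (805 − 285)/120 = 4.3333 bits, so n ≤ 2^4.3333 = 20.159 → at most 20.

20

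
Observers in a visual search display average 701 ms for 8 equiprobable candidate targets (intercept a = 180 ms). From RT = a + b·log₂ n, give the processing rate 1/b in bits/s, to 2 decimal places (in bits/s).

b = (701 − 180)/log₂ 8 = 521/3 = 173.667 ms per bit = 0.17367 s/bit; the reciprocal is 5.758 bits/s.

5.76 bits/s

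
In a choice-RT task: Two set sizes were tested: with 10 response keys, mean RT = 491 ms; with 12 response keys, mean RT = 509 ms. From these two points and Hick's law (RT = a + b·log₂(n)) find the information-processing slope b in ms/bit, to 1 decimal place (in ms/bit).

The slope on a log₂ axis is (509 − 491) / (3.5850 − 3.3219) = 68.432 ms/bit.

68.4 ms/bit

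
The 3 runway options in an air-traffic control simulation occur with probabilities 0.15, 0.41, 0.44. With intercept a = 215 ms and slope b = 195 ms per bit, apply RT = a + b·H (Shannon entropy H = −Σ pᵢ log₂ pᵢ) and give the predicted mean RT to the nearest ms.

Entropy contributions −pᵢ log₂ pᵢ: 0.4105, 0.5274, 0.5211; sum H = 1.4591 bits.
RT = a + bH = 215 + 195·1.4591 = 499.52 ms.

500 ms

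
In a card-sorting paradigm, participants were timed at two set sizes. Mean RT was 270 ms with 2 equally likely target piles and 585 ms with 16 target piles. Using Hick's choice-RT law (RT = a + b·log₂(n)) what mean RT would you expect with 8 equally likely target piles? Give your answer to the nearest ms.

RT is linear in log₂ n, so two points fix the line:
  b = (585 − 270) / (log₂ 16 − log₂ 2) = 315 / (4 − 1) = 105 ms/bit
  a = 270 − 105 × 1 = 165 ms
Then RT(8) = 165 + 105 × log₂ 8 = 165 + 105 × 3 ≈ 480.000 ms.

480 ms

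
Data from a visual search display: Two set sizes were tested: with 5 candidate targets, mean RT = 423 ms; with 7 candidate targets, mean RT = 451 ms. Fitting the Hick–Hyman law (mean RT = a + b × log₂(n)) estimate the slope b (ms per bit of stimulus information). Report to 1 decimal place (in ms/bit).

57.7 ms/bit

b = (RT₂ − RT₁)/(log₂ n₂ − log₂ n₁) = (451 − 423)/(2.8074 − 2.3219) = 57.681 ms/bit.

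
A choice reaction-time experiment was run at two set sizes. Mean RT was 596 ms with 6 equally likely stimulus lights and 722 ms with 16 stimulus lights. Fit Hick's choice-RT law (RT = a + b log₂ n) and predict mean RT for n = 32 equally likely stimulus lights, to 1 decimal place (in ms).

811.0 ms

RT is linear in log₂ n, so two points fix the line:
  b = (722 − 596) / (log₂ 16 − log₂ 6) = 126 / (4 − 2.5850) = 89.044 ms/bit
  a = 596 − 89.044 × 2.5850 = 365.826 ms
Then RT(32) = 365.826 + 89.044 × log₂ 32 = 365.826 + 89.044 × 5 ≈ 811.044 ms.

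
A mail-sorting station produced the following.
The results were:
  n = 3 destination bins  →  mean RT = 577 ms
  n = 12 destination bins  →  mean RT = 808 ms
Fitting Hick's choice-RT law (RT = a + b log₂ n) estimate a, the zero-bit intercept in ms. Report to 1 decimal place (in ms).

393.9 ms

The slope on a log₂ axis is (808 − 577) / (3.5850 − 1.5850) = 115.500 ms/bit.
a = RT₁ − b·log₂ n₁ = 577 − 115.500 × 1.5850 = 393.937 ms.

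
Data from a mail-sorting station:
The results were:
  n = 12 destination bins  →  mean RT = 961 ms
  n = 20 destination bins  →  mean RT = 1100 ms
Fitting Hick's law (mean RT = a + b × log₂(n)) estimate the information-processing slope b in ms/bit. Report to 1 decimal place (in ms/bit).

The slope on a log₂ axis is (1100 − 961) / (4.3219 − 3.5850) = 188.611 ms/bit.

188.6 ms/bit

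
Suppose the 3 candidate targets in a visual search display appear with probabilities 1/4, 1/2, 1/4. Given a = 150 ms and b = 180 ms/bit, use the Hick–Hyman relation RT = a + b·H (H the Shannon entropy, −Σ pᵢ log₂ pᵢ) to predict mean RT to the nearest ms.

H = −Σ pᵢ log₂ pᵢ = 0.25·2 + 0.5·1 + 0.25·2 = 1.500 bits.
RT = 150 + 180 × 1.500 = 420.00 ms.

420 ms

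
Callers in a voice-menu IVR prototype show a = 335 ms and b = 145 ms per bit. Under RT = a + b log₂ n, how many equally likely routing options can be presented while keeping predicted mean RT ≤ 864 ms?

Information budget: (864 − 335)/145 = 3.6483 bits, so n ≤ 2^3.6483 = 12.538 → at most 12.

12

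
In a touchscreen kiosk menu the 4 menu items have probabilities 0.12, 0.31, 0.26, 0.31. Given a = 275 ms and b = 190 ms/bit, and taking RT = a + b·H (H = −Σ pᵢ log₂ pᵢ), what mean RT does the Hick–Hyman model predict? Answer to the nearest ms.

640 ms

H = 0.12·log₂(1/0.12) + 0.31·log₂(1/0.31) + 0.26·log₂(1/0.26) + 0.31·log₂(1/0.31) = 1.9199 bits.
RT = 275 + 190 × 1.9199 = 639.79 ms.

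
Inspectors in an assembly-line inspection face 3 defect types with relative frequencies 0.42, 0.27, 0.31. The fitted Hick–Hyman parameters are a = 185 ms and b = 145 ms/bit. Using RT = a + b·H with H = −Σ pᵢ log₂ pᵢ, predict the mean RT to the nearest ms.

H = 0.42·log₂(1/0.42) + 0.27·log₂(1/0.27) + 0.31·log₂(1/0.31) = 1.5595 bits.
RT = 185 + 145 × 1.5595 = 411.12 ms.

411 ms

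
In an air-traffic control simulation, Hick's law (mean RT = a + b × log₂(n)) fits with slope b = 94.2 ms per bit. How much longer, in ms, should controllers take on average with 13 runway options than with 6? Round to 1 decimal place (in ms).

Only the slope matters, since a is common to both: ΔRT = b·log₂(n₂/n₁).
log₂(13) − log₂(6) = 3.7004 − 2.5850 = 1.1155.
ΔRT = 94.2 × 1.1155 = 105.078 ms.

105.1 ms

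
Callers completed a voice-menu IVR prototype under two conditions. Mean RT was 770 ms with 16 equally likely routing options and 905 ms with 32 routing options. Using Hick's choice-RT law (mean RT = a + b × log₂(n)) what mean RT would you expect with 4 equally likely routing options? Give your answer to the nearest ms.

500 ms

With log₂ n on the abscissa the relation is linear; from the two conditions:
  b = (905 − 770) / (log₂ 32 − log₂ 16) = 135 / (5 − 4) = 135 ms/bit
  a = 770 − 135 × 4 = 230 ms
Then RT(4) = 230 + 135 × log₂ 4 = 230 + 135 × 2 ≈ 500.000 ms.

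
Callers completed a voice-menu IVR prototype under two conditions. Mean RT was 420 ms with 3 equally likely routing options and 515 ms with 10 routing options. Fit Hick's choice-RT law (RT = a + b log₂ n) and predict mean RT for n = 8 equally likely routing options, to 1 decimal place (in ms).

497.4 ms

Solve the two-equation system in a and b:
  b = (515 − 420) / (log₂ 10 − log₂ 3) = 95 / (3.3219 − 1.5850) = 54.693 ms/bit
  a = 420 − 54.693 × 1.5850 = 333.314 ms
Then RT(8) = 333.314 + 54.693 × log₂ 8 = 333.314 + 54.693 × 3 ≈ 497.393 ms.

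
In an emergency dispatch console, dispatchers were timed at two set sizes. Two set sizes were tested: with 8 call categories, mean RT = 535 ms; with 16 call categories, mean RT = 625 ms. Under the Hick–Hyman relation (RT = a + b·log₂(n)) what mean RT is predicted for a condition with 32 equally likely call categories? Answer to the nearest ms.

715 ms

Solve the two-equation system in a and b:
  b = (625 − 535) / (log₂ 16 − log₂ 8) = 90 / (4 − 3) = 90 ms/bit
  a = 535 − 90 × 3 = 265 ms
Then RT(32) = 265 + 90 × log₂ 32 = 265 + 90 × 5 ≈ 715.000 ms.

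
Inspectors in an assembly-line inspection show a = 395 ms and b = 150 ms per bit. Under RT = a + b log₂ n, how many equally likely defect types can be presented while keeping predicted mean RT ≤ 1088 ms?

150·log₂ n ≤ 1088 − 395 = 693, giving log₂ n ≤ 4.6200 and n ≤ 24.590. The largest whole number is 24.

24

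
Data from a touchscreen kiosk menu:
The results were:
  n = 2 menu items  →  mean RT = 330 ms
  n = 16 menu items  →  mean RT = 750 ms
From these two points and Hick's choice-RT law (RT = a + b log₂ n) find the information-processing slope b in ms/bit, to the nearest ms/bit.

140 ms/bit

The slope on a log₂ axis is (750 − 330) / (4 − 1) = 140 ms/bit.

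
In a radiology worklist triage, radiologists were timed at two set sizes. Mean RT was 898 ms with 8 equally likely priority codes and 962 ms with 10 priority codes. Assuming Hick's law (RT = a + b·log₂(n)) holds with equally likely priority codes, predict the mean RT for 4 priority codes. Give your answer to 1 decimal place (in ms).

699.2 ms

Fit slope and intercept:
  b = (962 − 898) / (log₂ 10 − log₂ 8) = 64 / (3.3219 − 3) = 198.802 ms/bit
  a = 898 − 198.802 × 3 = 301.594 ms
Then RT(4) = 301.594 + 198.802 × log₂ 4 = 301.594 + 198.802 × 2 ≈ 699.198 ms.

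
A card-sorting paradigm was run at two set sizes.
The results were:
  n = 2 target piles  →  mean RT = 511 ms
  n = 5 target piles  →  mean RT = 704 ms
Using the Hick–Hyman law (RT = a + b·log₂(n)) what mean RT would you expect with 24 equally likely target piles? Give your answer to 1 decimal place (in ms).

Solve the two-equation system in a and b:
  b = (704 − 511) / (log₂ 5 − log₂ 2) = 193 / (2.3219 − 1) = 145.999 ms/bit
  a = 511 − 145.999 × 1 = 365.001 ms
Then RT(24) = 365.001 + 145.999 × log₂ 24 = 365.001 + 145.999 × 4.5850 ≈ 1034.400 ms.

1034.4 ms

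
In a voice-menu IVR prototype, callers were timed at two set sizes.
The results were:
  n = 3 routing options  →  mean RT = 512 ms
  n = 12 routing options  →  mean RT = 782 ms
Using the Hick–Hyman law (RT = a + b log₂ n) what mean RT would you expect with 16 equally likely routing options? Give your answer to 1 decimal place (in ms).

838.0 ms

Solve the two-equation system in a and b:
  b = (782 − 512) / (log₂ 12 − log₂ 3) = 270 / (3.5850 − 1.5850) = 135.000 ms/bit
  a = 512 − 135.000 × 1.5850 = 298.030 ms
Then RT(16) = 298.030 + 135.000 × log₂ 16 = 298.030 + 135.000 × 4 ≈ 838.030 ms.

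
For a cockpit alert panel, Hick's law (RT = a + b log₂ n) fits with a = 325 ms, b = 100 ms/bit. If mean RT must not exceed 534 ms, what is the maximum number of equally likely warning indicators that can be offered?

Information budget: (534 − 325)/100 = 2.0900 bits, so n ≤ 2^2.0900 = 4.257 → at most 4.

4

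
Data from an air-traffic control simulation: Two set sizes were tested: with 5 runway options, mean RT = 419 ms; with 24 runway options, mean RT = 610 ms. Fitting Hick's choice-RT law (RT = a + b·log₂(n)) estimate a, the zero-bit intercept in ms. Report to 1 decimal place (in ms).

223.0 ms

Slope: b = (610 − 419) / (log₂ 24 − log₂ 5) = 191/2.2630 = 84.400 ms/bit.
Intercept: a = 419 − 84.400·log₂(5) = 223.029 ms.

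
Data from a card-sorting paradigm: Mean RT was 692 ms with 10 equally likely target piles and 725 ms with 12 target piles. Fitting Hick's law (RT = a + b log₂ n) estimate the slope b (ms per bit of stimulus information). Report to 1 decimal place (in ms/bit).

The slope on a log₂ axis is (725 − 692) / (3.5850 − 3.3219) = 125.459 ms/bit.

125.5 ms/bit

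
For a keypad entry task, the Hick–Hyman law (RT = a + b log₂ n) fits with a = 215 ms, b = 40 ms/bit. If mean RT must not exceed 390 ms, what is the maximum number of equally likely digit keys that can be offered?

Information budget: (390 − 215)/40 = 4.3750 bits, so n ≤ 2^4.3750 = 20.749 → at most 20.

20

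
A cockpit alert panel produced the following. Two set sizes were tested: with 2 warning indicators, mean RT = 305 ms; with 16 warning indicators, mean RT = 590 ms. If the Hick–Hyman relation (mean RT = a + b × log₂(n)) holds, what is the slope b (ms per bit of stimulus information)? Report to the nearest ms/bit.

The slope on a log₂ axis is (590 − 305) / (4 − 1) = 95 ms/bit.

95 ms/bit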